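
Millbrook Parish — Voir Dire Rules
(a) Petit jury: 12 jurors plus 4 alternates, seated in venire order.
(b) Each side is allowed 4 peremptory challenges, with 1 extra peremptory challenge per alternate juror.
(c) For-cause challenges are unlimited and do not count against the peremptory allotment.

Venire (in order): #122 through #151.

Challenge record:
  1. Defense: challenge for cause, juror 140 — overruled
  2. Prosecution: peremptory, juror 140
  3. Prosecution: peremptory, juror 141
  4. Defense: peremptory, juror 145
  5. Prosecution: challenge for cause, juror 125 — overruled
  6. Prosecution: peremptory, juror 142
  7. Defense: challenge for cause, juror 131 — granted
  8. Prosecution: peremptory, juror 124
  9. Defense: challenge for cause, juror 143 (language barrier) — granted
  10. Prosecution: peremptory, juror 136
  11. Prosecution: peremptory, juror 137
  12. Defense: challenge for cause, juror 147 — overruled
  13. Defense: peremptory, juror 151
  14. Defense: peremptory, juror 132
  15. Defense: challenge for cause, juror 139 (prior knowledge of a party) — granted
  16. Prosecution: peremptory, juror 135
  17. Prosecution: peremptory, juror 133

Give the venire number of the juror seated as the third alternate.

149

Removed: #124, #131, #132, #133, #135, #136, #137, #139, #140, #141, #142, #143, #145, #151. (#125, #147 stay — for-cause denied.)
Filling seats in venire order through position 15: #122, #123, #125, #126, #127, #128, #129, #130, #134, #138, #144, #146, #147, #148, #149.
So alternate 3 is #149.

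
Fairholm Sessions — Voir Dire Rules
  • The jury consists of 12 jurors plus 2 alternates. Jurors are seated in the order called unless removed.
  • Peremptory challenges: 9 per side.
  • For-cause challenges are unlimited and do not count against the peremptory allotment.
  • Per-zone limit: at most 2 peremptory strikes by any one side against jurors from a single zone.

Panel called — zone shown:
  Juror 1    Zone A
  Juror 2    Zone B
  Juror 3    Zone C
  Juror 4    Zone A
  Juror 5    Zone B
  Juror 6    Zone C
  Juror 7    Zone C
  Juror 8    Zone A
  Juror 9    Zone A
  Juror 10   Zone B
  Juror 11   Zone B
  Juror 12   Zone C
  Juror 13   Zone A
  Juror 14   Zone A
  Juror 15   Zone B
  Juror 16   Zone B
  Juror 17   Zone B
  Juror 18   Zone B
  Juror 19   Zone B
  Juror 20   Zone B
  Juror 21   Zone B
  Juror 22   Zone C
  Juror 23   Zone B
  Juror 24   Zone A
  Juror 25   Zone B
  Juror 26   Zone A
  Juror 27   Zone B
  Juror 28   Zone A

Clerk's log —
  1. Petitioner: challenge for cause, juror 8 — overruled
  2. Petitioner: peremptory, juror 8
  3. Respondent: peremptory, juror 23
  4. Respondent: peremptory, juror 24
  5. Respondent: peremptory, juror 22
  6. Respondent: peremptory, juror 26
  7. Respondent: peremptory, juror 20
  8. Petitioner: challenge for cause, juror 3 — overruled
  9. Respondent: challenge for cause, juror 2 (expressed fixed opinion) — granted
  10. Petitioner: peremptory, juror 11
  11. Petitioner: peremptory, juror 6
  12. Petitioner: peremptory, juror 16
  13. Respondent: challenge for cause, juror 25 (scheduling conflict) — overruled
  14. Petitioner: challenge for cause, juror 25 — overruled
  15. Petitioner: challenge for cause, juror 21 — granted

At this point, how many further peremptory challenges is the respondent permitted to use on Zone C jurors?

1

Respondent peremptories so far: #23, #24, #22, #26, #20 — 5 of 9 used, 4 left overall.
Against Zone C: #22 — 1 used; per-zone cap 2 leaves 1.
Binding limit: min(4, 1) = 1.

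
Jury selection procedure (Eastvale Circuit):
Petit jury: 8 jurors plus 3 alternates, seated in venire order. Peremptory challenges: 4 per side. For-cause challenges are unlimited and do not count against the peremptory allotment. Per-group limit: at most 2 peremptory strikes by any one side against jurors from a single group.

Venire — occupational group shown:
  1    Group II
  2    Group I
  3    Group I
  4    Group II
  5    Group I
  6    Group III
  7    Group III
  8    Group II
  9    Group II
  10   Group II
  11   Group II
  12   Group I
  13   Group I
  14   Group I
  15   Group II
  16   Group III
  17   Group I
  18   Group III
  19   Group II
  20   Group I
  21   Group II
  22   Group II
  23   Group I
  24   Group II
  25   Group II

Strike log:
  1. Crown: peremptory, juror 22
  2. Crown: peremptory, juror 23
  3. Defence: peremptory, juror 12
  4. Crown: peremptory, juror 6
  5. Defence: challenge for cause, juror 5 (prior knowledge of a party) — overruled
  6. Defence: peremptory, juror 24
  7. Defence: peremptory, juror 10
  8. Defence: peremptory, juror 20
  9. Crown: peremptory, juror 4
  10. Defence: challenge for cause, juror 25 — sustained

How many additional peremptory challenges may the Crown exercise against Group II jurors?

Crown peremptories so far: #22, #23, #6, #4 — 4 of 4 used, 0 left overall.
Against Group II: #22, #4 — 2 used; per-group cap 2 leaves 0.
Binding limit: min(0, 0) = 0.

0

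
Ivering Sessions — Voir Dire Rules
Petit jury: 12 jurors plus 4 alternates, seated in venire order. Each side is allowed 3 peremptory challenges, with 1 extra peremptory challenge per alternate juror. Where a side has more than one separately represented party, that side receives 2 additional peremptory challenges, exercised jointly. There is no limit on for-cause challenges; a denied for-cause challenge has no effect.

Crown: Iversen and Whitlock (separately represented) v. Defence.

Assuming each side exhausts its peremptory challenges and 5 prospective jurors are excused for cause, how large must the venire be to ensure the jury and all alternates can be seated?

37

Seats to fill: 12 + 4 alternates = 16.
Peremptories — Crown: 3 + 1×4 + 2 = 9; Defence: 3 + 1×4 = 7; total 16.
For-cause removals: 5.
Minimum venire: 16 + 16 + 5 = 37.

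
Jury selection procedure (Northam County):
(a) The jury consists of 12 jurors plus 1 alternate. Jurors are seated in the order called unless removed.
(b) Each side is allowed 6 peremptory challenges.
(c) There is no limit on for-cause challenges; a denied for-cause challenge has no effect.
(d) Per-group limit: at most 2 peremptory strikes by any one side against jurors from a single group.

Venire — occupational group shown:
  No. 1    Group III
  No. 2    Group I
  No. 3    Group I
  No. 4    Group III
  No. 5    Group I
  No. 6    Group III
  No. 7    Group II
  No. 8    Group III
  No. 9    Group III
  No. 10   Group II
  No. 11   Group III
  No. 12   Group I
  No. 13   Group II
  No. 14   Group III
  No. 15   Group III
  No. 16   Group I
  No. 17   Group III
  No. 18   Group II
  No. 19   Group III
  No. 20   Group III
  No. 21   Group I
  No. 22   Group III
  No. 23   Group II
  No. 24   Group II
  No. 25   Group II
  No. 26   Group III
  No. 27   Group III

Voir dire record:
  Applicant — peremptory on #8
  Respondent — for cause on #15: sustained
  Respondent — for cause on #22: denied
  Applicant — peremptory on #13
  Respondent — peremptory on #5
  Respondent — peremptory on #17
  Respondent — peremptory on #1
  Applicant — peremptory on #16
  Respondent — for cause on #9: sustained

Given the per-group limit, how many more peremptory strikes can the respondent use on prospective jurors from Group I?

Respondent peremptories so far: #5, #17, #1 — 3 of 6 used, 3 left overall.
Against Group I: #5 — 1 used; per-group cap 2 leaves 1.
Binding limit: min(3, 1) = 1.

1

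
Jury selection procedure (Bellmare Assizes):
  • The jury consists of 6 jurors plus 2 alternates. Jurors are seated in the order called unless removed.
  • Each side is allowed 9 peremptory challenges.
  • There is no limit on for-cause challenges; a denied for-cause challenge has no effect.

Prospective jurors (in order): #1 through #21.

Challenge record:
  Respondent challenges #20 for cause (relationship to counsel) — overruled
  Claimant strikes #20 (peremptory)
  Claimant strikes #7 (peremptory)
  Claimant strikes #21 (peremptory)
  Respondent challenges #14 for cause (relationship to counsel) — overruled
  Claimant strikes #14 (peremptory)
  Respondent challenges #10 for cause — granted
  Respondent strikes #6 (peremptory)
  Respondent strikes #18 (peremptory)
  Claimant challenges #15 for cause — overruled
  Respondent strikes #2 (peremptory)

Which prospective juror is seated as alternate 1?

11

Removed: #2, #6, #7, #10, #14, #18, #20, #21. (#15 stays — for-cause denied.)
Seating in order: seats 1–6 → #1, #3, #4, #5, #8, #9; alternates → #11, #12.
So alternate 1 is #11.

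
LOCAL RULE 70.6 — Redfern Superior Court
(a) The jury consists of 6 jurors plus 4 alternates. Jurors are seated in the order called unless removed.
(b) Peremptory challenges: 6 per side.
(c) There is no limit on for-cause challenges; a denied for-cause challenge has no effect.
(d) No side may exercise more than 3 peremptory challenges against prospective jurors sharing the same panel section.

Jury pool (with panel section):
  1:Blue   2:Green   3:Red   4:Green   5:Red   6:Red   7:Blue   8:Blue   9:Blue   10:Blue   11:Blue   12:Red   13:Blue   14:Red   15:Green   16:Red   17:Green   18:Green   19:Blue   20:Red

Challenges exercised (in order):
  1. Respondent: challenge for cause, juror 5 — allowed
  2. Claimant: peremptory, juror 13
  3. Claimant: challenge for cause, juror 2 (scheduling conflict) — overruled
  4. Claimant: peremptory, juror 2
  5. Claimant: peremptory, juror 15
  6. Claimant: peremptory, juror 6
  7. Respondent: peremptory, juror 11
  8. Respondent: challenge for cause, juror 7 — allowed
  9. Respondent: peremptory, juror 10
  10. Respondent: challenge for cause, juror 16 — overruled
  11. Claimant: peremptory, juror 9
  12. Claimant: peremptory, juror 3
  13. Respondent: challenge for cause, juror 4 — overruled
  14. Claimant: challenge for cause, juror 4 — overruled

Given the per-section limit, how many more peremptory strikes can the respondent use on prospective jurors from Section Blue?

Respondent peremptories so far: #11, #10 — 2 of 6 used, 4 left overall.
Against Section Blue: #11, #10 — 2 used; per-section cap 3 leaves 1.
Binding limit: min(4, 1) = 1.

1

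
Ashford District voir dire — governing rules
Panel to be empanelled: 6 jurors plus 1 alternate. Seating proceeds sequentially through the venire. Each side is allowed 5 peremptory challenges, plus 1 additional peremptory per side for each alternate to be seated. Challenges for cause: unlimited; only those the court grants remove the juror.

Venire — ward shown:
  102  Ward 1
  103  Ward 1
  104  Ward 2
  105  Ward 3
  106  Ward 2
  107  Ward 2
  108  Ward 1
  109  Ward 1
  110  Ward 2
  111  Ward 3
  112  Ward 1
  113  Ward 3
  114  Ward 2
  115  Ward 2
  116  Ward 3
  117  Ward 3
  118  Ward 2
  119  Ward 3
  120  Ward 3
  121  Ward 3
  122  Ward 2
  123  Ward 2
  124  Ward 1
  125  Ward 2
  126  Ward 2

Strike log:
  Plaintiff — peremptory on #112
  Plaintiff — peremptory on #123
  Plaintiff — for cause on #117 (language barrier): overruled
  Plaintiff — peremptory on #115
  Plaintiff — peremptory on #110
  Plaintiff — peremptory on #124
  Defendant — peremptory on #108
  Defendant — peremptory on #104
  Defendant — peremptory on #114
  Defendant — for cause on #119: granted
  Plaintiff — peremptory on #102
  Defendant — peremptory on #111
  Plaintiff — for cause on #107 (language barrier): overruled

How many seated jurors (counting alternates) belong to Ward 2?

Removed: #102, #104, #108, #110, #111, #112, #114, #115, #119, #123, #124.
Seated (7 incl. alternates): #103, #105, #106, #107, #109, #113, #116.
Of those, in Ward 2: #106, #107 → 2.

2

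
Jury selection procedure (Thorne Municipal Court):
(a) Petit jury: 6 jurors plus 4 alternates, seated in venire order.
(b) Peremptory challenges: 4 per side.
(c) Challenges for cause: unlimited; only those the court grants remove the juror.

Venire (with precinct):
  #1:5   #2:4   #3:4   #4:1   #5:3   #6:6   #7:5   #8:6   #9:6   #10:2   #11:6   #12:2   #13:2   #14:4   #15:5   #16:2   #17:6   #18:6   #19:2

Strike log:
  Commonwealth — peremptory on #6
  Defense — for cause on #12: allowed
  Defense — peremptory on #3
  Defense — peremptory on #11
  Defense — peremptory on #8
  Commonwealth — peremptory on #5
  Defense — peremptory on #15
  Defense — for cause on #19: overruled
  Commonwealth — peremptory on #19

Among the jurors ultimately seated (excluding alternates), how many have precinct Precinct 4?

Removed: #3, #5, #6, #8, #11, #12, #15, #19.
Seated jurors 1–6: #1, #2, #4, #7, #9, #10 (alternates #13, #14, #16, #17 not counted).
Of those, in Precinct 4: #2 → 1.

1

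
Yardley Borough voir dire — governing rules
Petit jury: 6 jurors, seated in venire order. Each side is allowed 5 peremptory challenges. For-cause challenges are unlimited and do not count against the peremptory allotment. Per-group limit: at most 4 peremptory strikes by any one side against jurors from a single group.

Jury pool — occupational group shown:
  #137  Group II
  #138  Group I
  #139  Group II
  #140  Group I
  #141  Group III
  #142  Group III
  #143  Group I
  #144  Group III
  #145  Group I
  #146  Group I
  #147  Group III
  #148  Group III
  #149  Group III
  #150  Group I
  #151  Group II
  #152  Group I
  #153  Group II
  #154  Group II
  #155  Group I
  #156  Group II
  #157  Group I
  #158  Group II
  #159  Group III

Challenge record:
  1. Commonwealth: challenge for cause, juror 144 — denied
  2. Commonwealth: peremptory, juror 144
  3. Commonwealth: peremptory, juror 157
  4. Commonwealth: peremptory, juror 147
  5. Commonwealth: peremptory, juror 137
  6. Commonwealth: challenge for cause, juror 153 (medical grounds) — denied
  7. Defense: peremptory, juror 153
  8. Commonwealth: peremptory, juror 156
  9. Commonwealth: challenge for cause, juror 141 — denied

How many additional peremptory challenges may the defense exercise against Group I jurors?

4

Defense peremptories so far: #153 — 1 of 5 used, 4 left overall.
Against Group I: none yet — per-group cap 4 leaves 4.
Binding limit: min(4, 4) = 4.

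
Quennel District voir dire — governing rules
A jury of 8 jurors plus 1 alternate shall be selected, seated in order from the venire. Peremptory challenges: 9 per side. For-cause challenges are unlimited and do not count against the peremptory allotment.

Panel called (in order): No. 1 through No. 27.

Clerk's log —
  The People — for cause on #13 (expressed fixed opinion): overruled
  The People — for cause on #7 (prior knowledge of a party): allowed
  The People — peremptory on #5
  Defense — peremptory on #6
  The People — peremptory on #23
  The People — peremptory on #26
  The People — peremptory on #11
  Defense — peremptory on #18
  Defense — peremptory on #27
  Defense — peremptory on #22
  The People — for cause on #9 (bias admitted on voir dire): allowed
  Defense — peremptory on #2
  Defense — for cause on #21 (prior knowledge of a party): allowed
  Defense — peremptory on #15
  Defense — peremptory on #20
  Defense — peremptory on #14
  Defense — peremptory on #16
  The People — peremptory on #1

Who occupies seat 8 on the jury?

Removed: #1, #2, #5, #6, #7, #9, #11, #14, #15, #16, #18, #20, #21, #22, #23, #26, #27. (#13 stays — for-cause denied.)
Filling seats in venire order through position 8: #3, #4, #8, #10, #12, #13, #17, #19.
So seat 8 is #19.

19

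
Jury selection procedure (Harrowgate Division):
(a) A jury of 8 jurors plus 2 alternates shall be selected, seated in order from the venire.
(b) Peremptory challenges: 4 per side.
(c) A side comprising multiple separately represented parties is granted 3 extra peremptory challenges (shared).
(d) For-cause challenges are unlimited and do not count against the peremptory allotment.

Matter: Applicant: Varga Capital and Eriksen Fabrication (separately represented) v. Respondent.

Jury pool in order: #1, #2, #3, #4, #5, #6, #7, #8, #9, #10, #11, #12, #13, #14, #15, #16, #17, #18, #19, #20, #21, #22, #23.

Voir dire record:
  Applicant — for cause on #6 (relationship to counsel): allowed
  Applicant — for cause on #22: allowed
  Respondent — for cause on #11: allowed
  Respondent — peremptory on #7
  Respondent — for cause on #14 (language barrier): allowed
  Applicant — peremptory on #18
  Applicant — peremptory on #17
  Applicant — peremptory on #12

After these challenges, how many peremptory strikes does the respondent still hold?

Respondent allotment: 4.
Respondent peremptories used: #7 — 1 (for-cause on #11, #14 don't count).
Remaining: 4 − 1 = 3.

3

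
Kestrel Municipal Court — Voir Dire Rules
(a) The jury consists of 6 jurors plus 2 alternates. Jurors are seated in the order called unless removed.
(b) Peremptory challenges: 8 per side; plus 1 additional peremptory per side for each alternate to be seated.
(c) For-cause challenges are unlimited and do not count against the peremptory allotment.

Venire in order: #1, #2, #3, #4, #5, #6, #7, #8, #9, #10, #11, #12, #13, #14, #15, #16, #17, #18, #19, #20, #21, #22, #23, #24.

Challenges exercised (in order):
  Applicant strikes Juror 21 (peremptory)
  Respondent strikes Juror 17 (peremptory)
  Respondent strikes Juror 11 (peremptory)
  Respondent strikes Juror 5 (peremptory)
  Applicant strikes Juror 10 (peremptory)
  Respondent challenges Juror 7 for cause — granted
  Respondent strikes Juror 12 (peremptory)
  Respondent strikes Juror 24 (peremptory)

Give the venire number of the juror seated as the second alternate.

13

Removed: #5, #7, #10, #11, #12, #17, #21, #24.
Seating in order: seats 1–6 → #1, #2, #3, #4, #6, #8; alternates → #9, #13.
So alternate 2 is #13.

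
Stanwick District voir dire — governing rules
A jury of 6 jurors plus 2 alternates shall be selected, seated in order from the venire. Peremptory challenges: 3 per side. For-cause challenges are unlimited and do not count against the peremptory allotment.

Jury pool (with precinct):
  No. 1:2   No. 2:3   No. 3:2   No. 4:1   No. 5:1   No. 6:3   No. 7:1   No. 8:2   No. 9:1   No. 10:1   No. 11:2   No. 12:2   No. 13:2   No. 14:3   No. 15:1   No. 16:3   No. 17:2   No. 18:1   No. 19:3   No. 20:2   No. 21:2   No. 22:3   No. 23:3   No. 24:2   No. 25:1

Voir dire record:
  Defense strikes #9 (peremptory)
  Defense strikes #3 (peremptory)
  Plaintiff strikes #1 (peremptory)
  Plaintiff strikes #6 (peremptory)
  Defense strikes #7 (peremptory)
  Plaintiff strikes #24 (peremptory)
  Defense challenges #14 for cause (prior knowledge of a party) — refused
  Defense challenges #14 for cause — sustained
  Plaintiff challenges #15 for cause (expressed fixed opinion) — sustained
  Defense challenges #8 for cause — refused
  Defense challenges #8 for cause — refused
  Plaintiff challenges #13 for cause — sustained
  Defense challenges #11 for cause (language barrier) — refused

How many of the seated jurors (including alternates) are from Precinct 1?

3

Removed: #1, #3, #6, #7, #9, #13, #14, #15, #24.
Seated (8 incl. alternates): #2, #4, #5, #8, #10, #11, #12, #16.
Of those, in Precinct 1: #4, #5, #10 → 3.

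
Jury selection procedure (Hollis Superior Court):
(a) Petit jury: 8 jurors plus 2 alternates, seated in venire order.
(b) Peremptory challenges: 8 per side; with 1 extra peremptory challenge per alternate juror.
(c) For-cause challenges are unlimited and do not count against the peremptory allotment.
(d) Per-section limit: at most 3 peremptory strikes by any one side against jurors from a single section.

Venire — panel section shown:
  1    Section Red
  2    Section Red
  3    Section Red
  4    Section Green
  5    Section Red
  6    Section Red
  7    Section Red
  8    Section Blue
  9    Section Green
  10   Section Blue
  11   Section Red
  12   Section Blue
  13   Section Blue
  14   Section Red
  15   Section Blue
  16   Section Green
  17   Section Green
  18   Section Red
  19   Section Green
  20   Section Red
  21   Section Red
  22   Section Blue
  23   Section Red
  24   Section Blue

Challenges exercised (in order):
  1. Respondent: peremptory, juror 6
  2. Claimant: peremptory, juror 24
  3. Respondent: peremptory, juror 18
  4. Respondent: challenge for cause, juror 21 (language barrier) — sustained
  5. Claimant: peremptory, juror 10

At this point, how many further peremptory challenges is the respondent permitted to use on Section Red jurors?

1

Respondent peremptories so far: #6, #18 — 2 of 10 used, 8 left overall.
Against Section Red: #6, #18 — 2 used; per-section cap 3 leaves 1.
Binding limit: min(8, 1) = 1.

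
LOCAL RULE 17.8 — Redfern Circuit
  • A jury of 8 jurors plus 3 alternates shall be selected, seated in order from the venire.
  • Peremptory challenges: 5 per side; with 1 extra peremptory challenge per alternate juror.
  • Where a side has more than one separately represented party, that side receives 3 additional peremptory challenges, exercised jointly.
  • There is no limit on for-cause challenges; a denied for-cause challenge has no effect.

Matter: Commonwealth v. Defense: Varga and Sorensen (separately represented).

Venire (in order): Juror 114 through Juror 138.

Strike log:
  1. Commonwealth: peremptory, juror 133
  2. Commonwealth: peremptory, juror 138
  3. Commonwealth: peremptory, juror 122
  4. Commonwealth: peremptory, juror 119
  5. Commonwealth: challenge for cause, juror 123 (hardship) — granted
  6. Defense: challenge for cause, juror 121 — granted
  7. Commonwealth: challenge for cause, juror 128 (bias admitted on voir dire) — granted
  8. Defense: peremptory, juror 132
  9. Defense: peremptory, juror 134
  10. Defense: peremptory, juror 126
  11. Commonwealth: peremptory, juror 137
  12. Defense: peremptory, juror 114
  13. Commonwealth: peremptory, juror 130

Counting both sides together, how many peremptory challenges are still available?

Commonwealth allotment: 5 base + 1 × 3 alternates = 8. Defense allotment: 5 base + 1 × 3 alternates + 3 multi-party = 11.
Commonwealth peremptories used: #133, #138, #122, #119, #137, #130 — 6 (for-cause on #123, #128 don't count).
Defense peremptories used: #132, #134, #126, #114 — 4 (the for-cause on #121 doesn't count).
Remaining: (8 − 6) + (11 − 4) = 9.

9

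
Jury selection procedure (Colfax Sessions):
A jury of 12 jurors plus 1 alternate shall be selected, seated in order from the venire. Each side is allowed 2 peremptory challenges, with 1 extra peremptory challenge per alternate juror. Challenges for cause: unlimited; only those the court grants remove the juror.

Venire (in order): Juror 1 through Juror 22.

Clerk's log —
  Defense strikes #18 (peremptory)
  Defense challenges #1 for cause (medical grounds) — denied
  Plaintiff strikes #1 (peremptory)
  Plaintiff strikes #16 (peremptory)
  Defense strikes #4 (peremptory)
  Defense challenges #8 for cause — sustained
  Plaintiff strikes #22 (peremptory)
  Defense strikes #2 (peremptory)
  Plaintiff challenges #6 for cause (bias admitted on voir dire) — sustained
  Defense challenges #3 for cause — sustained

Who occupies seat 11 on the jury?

Removed: #1, #2, #3, #4, #6, #8, #16, #18, #22.
Seating in order: seats 1–12 → #5, #7, #9, #10, #11, #12, #13, #14, #15, #17, #19, #20; alternates → #21.
So seat 11 is #19.

19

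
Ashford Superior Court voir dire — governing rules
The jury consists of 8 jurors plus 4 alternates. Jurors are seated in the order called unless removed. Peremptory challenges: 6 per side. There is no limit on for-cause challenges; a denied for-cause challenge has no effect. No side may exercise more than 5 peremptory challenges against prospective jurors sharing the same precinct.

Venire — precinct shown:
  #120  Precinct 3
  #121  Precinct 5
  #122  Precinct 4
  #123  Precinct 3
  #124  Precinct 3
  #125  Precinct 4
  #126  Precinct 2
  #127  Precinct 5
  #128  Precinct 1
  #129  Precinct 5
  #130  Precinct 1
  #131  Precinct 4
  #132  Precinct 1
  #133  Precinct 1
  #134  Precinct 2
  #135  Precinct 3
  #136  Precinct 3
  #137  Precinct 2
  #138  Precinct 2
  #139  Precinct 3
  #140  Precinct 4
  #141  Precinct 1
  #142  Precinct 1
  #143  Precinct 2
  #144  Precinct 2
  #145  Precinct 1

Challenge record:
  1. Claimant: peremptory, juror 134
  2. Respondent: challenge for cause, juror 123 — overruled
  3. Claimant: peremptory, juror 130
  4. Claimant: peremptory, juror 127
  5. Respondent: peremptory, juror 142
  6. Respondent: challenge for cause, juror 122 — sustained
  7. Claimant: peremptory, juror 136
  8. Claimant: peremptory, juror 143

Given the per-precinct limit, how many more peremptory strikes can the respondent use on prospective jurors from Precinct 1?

Respondent peremptories so far: #142 — 1 of 6 used, 5 left overall.
Against Precinct 1: #142 — 1 used; per-precinct cap 5 leaves 4.
Binding limit: min(5, 4) = 4.

4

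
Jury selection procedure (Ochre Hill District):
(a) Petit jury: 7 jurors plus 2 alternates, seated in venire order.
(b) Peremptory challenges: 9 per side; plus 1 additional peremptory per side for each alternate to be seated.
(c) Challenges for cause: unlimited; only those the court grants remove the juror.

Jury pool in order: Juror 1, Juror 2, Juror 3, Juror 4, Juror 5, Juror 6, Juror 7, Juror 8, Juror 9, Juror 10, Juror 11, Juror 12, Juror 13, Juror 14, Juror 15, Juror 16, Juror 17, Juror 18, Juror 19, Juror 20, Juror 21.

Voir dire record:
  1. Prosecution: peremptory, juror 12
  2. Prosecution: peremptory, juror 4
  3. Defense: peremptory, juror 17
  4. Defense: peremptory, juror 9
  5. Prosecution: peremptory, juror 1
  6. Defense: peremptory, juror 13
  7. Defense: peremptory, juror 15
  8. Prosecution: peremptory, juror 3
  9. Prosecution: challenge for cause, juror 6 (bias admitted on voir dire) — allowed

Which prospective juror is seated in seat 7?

14

Removed: #1, #3, #4, #6, #9, #12, #13, #15, #17.
Seating in order: seats 1–7 → #2, #5, #7, #8, #10, #11, #14; alternates → #16, #18.
So seat 7 is #14.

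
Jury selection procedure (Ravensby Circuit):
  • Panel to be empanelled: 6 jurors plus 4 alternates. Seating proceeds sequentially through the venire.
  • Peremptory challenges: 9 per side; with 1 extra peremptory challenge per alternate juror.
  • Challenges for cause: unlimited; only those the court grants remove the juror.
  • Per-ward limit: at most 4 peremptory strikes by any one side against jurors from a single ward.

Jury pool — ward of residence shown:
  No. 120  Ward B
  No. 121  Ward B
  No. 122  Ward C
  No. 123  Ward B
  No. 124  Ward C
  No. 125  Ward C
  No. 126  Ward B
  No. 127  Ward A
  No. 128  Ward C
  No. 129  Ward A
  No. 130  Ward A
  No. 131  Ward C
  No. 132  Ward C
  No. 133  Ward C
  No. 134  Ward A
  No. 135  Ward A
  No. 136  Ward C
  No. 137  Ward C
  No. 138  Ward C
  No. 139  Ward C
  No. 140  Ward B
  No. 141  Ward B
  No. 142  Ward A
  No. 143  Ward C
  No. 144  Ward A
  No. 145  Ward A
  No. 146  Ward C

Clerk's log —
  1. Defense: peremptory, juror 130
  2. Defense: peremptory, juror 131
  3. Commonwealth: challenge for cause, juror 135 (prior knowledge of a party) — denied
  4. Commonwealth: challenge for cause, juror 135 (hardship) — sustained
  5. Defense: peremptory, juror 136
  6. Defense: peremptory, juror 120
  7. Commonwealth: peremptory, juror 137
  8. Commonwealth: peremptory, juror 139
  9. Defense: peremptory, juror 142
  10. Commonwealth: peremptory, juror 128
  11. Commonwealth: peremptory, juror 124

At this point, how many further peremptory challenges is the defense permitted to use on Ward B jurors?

Defense peremptories so far: #130, #131, #136, #120, #142 — 5 of 13 used, 8 left overall.
Against Ward B: #120 — 1 used; per-ward cap 4 leaves 3.
Binding limit: min(8, 3) = 3.

3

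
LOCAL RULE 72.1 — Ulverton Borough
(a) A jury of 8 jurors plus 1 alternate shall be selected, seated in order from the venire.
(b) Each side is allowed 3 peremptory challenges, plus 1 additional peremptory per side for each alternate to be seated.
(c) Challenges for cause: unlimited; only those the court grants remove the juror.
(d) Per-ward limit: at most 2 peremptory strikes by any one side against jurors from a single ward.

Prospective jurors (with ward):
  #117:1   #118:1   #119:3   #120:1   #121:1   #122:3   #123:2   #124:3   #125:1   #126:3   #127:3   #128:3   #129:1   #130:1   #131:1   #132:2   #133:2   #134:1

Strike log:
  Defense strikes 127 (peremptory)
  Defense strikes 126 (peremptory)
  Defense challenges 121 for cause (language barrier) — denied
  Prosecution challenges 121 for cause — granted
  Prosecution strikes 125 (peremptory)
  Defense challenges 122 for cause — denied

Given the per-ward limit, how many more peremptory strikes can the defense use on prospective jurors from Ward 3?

Defense peremptories so far: #127, #126 — 2 of 4 used, 2 left overall.
Against Ward 3: #127, #126 — 2 used; per-ward cap 2 leaves 0.
Binding limit: min(2, 0) = 0.

0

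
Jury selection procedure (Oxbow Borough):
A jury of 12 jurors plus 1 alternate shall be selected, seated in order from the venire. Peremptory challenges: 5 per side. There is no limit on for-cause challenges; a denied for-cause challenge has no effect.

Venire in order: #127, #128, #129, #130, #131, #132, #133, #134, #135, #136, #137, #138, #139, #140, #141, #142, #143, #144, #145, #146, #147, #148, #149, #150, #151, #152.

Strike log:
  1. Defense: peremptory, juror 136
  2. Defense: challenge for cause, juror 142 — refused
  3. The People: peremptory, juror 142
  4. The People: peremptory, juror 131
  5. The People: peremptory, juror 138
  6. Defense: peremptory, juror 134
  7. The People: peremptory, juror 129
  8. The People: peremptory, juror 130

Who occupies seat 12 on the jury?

Removed: #129, #130, #131, #134, #136, #138, #142.
Seating in order: seats 1–12 → #127, #128, #132, #133, #135, #137, #139, #140, #141, #143, #144, #145; alternates → #146.
So seat 12 is #145.

145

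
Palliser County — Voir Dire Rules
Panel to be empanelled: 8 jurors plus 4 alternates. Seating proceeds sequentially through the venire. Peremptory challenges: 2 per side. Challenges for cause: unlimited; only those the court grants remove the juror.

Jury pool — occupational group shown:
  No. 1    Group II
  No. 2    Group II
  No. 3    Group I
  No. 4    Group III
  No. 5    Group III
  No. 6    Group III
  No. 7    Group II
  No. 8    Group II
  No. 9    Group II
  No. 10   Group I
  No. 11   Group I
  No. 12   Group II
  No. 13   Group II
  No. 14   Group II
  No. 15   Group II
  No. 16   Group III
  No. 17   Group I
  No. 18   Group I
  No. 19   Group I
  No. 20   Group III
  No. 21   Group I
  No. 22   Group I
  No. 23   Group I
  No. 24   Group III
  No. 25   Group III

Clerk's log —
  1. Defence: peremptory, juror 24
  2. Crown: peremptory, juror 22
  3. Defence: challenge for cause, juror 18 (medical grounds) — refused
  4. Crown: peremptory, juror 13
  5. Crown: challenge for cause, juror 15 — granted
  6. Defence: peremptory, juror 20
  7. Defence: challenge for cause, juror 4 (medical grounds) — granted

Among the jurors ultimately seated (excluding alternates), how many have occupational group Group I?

Removed: #4, #13, #15, #20, #22, #24.
Seated jurors 1–8: #1, #2, #3, #5, #6, #7, #8, #9 (alternates #10, #11, #12, #14 not counted).
Of those, in Group I: #3 → 1.

1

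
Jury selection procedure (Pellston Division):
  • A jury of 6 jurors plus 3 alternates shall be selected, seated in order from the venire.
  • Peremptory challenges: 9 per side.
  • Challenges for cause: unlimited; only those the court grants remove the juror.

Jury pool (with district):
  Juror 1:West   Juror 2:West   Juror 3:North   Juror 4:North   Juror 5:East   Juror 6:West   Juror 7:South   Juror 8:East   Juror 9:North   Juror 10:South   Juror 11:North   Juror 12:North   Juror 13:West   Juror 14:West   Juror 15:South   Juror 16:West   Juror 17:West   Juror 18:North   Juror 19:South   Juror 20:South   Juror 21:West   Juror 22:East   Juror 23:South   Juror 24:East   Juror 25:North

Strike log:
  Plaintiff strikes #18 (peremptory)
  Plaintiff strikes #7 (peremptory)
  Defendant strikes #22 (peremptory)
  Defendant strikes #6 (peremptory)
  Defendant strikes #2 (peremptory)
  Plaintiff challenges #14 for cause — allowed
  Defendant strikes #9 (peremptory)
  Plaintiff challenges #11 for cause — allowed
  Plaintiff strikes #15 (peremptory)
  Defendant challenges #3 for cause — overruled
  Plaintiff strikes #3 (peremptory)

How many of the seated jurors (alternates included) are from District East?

2

Removed: #2, #3, #6, #7, #9, #11, #14, #15, #18, #22.
Seated (9 incl. alternates): #1, #4, #5, #8, #10, #12, #13, #16, #17.
Of those, in District East: #5, #8 → 2.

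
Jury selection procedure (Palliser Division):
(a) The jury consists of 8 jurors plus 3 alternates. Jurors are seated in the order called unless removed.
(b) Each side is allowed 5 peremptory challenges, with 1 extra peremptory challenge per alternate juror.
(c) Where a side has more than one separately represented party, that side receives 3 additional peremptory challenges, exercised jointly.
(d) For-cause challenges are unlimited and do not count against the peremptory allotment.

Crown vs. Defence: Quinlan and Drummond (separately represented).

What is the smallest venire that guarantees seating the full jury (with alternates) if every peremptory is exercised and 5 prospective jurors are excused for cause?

Seats to fill: 8 + 3 alternates = 11.
Peremptories — Crown: 5 + 1×3 = 8; Defence: 5 + 1×3 + 3 = 11; total 19.
For-cause removals: 5.
Minimum venire: 11 + 19 + 5 = 35.

35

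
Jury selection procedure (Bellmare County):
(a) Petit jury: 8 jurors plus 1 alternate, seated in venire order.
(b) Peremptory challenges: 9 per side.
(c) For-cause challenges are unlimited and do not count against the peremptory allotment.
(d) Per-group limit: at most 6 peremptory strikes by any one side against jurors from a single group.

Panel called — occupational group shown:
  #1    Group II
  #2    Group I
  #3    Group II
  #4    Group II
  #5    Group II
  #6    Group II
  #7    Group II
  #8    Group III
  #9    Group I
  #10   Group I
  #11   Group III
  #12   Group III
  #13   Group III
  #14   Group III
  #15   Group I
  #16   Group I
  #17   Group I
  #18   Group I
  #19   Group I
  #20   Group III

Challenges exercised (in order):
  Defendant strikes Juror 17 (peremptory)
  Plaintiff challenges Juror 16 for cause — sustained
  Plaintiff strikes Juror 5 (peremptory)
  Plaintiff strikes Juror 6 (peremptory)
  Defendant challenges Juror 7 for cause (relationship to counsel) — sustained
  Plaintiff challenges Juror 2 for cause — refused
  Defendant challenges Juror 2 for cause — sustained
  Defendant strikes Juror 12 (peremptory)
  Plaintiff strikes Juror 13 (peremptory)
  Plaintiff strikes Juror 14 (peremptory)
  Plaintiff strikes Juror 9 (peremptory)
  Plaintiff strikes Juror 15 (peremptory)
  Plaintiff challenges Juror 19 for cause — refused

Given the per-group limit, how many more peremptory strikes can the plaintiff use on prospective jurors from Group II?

Plaintiff peremptories so far: #5, #6, #13, #14, #9, #15 — 6 of 9 used, 3 left overall.
Against Group II: #5, #6 — 2 used; per-group cap 6 leaves 4.
Binding limit: min(3, 4) = 3.

3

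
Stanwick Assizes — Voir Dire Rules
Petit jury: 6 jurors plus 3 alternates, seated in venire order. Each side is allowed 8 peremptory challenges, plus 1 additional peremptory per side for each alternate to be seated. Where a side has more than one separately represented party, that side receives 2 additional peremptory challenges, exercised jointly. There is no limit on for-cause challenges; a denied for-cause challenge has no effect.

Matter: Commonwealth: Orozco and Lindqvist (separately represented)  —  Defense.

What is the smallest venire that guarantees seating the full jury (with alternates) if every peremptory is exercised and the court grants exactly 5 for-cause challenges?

Seats to fill: 6 + 3 alternates = 9.
Peremptories — Commonwealth: 8 + 1×3 + 2 = 13; Defense: 8 + 1×3 = 11; total 24.
For-cause removals: 5.
Minimum venire: 9 + 24 + 5 = 38.

38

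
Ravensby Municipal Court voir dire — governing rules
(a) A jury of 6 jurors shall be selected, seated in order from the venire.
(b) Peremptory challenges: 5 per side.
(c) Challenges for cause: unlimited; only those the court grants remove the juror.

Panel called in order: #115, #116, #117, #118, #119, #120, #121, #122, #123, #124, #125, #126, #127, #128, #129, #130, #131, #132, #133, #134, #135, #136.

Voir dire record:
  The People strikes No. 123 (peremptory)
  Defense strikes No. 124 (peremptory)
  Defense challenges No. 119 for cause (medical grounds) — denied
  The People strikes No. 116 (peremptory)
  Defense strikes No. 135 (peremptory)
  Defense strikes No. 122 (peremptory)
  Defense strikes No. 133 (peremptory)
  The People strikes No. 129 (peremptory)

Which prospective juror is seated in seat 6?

Removed: #116, #122, #123, #124, #129, #133, #135. (#119 stays — for-cause denied.)
Seating in order: seats 1–6 → #115, #117, #118, #119, #120, #121.
So seat 6 is #121.

121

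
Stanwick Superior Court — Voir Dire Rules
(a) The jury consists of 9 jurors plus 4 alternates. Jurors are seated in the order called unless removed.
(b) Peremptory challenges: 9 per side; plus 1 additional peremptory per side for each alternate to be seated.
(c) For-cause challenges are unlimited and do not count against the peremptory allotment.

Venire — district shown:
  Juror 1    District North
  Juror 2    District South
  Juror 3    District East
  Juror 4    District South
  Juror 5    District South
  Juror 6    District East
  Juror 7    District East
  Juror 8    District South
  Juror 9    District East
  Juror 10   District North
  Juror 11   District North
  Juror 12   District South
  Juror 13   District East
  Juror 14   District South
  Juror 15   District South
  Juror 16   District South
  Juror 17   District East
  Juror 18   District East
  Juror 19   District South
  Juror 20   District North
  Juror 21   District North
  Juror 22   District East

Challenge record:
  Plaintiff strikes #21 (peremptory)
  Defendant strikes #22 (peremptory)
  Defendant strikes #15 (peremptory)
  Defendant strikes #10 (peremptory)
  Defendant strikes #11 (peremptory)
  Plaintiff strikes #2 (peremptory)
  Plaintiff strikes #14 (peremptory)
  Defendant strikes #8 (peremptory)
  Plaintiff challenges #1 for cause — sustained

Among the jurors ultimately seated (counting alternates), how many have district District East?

Removed: #1, #2, #8, #10, #11, #14, #15, #21, #22.
Seated (13 incl. alternates): #3, #4, #5, #6, #7, #9, #12, #13, #16, #17, #18, #19, #20.
Of those, in District East: #3, #6, #7, #9, #13, #17, #18 → 7.

7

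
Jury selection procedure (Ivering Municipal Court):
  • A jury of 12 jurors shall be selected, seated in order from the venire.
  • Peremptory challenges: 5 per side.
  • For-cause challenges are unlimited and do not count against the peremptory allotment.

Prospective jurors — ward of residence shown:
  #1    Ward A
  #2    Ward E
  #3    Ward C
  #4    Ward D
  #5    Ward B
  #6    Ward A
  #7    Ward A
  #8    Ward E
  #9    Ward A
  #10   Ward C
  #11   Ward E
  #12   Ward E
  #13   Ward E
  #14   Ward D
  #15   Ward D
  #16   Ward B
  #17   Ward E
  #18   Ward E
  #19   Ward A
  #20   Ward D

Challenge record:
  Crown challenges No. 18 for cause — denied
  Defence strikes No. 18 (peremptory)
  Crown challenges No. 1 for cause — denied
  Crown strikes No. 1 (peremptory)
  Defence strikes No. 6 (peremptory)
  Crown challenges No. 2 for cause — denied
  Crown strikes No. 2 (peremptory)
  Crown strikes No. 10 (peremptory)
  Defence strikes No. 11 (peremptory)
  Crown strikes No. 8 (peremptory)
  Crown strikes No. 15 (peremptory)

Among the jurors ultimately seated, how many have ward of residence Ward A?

Removed: #1, #2, #6, #8, #10, #11, #15, #18.
Seated jurors 1–12: #3, #4, #5, #7, #9, #12, #13, #14, #16, #17, #19, #20.
Of those, in Ward A: #7, #9, #19 → 3.

3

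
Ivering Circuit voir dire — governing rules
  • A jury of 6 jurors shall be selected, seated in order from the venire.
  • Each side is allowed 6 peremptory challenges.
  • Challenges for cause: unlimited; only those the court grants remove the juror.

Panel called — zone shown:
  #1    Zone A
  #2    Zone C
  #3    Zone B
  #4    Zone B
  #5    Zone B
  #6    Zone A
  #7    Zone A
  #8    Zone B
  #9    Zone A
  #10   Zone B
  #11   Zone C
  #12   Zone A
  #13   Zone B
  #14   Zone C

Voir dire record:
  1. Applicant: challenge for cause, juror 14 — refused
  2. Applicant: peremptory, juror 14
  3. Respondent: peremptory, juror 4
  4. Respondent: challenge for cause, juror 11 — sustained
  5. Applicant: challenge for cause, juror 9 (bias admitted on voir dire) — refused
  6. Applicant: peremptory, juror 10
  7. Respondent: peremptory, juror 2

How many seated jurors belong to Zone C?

Removed: #2, #4, #10, #11, #14.
Seated jurors 1–6: #1, #3, #5, #6, #7, #8.
None of those are in Zone C → 0.

0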